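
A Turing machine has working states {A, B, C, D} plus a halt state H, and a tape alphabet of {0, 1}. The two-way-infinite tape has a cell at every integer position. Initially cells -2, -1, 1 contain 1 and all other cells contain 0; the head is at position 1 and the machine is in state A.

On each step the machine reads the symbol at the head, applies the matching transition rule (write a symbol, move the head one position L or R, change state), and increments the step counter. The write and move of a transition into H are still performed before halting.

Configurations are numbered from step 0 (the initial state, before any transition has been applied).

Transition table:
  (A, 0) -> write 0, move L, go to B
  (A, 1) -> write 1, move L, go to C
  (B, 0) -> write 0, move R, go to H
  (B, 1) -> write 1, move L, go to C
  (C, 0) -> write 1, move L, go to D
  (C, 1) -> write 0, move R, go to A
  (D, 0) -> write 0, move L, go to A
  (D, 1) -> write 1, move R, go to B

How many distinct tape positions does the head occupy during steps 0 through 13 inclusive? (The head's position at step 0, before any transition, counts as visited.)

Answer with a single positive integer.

Answer: 6

Derivation:
Step 1: in state A at pos 1, read 1 -> (A,1)->write 1,move L,goto C. Now: state=C, head=0, tape[-3..2]=011010 (head:    ^)
Step 2: in state C at pos 0, read 0 -> (C,0)->write 1,move L,goto D. Now: state=D, head=-1, tape[-3..2]=011110 (head:   ^)
Step 3: in state D at pos -1, read 1 -> (D,1)->write 1,move R,goto B. Now: state=B, head=0, tape[-3..2]=011110 (head:    ^)
Step 4: in state B at pos 0, read 1 -> (B,1)->write 1,move L,goto C. Now: state=C, head=-1, tape[-3..2]=011110 (head:   ^)
Step 5: in state C at pos -1, read 1 -> (C,1)->write 0,move R,goto A. Now: state=A, head=0, tape[-3..2]=010110 (head:    ^)
Step 6: in state A at pos 0, read 1 -> (A,1)->write 1,move L,goto C. Now: state=C, head=-1, tape[-3..2]=010110 (head:   ^)
Step 7: in state C at pos -1, read 0 -> (C,0)->write 1,move L,goto D. Now: state=D, head=-2, tape[-3..2]=011110 (head:  ^)
Step 8: in state D at pos -2, read 1 -> (D,1)->write 1,move R,goto B. Now: state=B, head=-1, tape[-3..2]=011110 (head:   ^)
Step 9: in state B at pos -1, read 1 -> (B,1)->write 1,move L,goto C. Now: state=C, head=-2, tape[-3..2]=011110 (head:  ^)
Step 10: in state C at pos -2, read 1 -> (C,1)->write 0,move R,goto A. Now: state=A, head=-1, tape[-3..2]=001110 (head:   ^)
Step 11: in state A at pos -1, read 1 -> (A,1)->write 1,move L,goto C. Now: state=C, head=-2, tape[-3..2]=001110 (head:  ^)
Step 12: in state C at pos -2, read 0 -> (C,0)->write 1,move L,goto D. Now: state=D, head=-3, tape[-4..2]=0011110 (head:  ^)
Step 13: in state D at pos -3, read 0 -> (D,0)->write 0,move L,goto A. Now: state=A, head=-4, tape[-5..2]=00011110 (head:  ^)
Head positions at steps 0..13: starting at 1, distinct positions visited = {-4, -3, -2, -1, 0, 1} -> 6 position(s)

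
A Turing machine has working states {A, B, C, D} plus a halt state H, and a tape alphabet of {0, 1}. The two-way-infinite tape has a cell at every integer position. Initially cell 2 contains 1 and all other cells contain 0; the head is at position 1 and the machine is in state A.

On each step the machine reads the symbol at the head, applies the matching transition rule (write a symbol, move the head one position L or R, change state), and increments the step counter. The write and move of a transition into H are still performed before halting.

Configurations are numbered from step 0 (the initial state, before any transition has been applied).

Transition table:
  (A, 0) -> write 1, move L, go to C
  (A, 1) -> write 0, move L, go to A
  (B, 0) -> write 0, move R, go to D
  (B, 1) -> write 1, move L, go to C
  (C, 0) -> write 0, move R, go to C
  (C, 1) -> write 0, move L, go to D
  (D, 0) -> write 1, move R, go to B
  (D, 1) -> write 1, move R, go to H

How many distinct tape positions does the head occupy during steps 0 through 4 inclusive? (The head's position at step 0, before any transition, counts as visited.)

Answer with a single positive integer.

Answer: 2

Derivation:
Step 1: in state A at pos 1, read 0 -> (A,0)->write 1,move L,goto C. Now: state=C, head=0, tape[-1..3]=00110 (head:  ^)
Step 2: in state C at pos 0, read 0 -> (C,0)->write 0,move R,goto C. Now: state=C, head=1, tape[-1..3]=00110 (head:   ^)
Step 3: in state C at pos 1, read 1 -> (C,1)->write 0,move L,goto D. Now: state=D, head=0, tape[-1..3]=00010 (head:  ^)
Step 4: in state D at pos 0, read 0 -> (D,0)->write 1,move R,goto B. Now: state=B, head=1, tape[-1..3]=01010 (head:   ^)
Head positions at steps 0..4: starting at 1, distinct positions visited = {0, 1} -> 2 position(s)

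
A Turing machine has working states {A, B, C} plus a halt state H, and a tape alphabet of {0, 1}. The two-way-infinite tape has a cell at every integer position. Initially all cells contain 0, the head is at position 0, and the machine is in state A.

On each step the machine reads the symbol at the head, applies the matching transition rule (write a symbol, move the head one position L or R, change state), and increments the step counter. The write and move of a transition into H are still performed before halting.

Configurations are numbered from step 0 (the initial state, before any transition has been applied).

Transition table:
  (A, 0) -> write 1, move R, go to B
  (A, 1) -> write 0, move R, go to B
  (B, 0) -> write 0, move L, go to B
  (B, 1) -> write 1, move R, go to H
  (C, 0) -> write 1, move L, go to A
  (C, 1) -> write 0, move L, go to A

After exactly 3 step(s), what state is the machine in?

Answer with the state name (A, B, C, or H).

Step 1: in state A at pos 0, read 0 -> (A,0)->write 1,move R,goto B. Now: state=B, head=1, tape[-1..2]=0100 (head:   ^)
Step 2: in state B at pos 1, read 0 -> (B,0)->write 0,move L,goto B. Now: state=B, head=0, tape[-1..2]=0100 (head:  ^)
Step 3: in state B at pos 0, read 1 -> (B,1)->write 1,move R,goto H. Now: state=H, head=1, tape[-1..2]=0100 (head:   ^)

Answer: H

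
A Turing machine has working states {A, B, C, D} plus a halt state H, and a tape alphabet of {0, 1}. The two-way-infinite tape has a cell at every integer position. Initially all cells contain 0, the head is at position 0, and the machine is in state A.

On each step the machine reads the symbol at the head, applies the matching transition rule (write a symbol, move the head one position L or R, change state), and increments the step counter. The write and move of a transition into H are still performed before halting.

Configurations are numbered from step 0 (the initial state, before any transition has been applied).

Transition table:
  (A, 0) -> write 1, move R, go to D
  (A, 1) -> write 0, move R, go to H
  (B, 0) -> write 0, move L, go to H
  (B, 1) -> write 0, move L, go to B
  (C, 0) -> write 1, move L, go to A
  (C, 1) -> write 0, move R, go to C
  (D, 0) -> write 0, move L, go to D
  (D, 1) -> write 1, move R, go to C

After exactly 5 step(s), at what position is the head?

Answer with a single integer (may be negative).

Answer: 1

Derivation:
Step 1: in state A at pos 0, read 0 -> (A,0)->write 1,move R,goto D. Now: state=D, head=1, tape[-1..2]=0100 (head:   ^)
Step 2: in state D at pos 1, read 0 -> (D,0)->write 0,move L,goto D. Now: state=D, head=0, tape[-1..2]=0100 (head:  ^)
Step 3: in state D at pos 0, read 1 -> (D,1)->write 1,move R,goto C. Now: state=C, head=1, tape[-1..2]=0100 (head:   ^)
Step 4: in state C at pos 1, read 0 -> (C,0)->write 1,move L,goto A. Now: state=A, head=0, tape[-1..2]=0110 (head:  ^)
Step 5: in state A at pos 0, read 1 -> (A,1)->write 0,move R,goto H. Now: state=H, head=1, tape[-1..2]=0010 (head:   ^)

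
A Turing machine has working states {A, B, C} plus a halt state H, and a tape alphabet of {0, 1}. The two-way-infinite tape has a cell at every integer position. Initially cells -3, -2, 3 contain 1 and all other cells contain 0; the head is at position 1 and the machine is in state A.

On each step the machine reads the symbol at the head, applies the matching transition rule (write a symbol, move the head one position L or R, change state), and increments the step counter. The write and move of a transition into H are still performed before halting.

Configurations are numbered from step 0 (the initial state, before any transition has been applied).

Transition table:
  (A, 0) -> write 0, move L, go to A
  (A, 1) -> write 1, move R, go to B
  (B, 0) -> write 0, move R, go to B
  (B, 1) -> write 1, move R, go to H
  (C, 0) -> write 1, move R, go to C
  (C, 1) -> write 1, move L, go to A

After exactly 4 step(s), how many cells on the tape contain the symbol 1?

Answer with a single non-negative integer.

Answer: 3

Derivation:
Step 1: in state A at pos 1, read 0 -> (A,0)->write 0,move L,goto A. Now: state=A, head=0, tape[-4..4]=011000010 (head:     ^)
Step 2: in state A at pos 0, read 0 -> (A,0)->write 0,move L,goto A. Now: state=A, head=-1, tape[-4..4]=011000010 (head:    ^)
Step 3: in state A at pos -1, read 0 -> (A,0)->write 0,move L,goto A. Now: state=A, head=-2, tape[-4..4]=011000010 (head:   ^)
Step 4: in state A at pos -2, read 1 -> (A,1)->write 1,move R,goto B. Now: state=B, head=-1, tape[-4..4]=011000010 (head:    ^)
Cells containing 1 after step 4: {-3, -2, 3} -> 3 cell(s)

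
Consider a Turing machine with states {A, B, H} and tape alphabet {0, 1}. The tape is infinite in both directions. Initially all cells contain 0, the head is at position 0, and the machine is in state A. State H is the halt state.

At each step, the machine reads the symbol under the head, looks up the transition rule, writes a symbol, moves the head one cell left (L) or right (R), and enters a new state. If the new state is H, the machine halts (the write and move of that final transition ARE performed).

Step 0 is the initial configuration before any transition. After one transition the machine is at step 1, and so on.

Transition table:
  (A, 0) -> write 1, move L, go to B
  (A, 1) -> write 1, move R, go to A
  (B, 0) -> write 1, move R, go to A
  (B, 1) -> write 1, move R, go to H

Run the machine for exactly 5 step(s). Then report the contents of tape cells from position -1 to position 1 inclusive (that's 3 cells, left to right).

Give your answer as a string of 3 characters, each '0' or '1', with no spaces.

Step 1: in state A at pos 0, read 0 -> (A,0)->write 1,move L,goto B. Now: state=B, head=-1, tape[-2..1]=0010 (head:  ^)
Step 2: in state B at pos -1, read 0 -> (B,0)->write 1,move R,goto A. Now: state=A, head=0, tape[-2..1]=0110 (head:   ^)
Step 3: in state A at pos 0, read 1 -> (A,1)->write 1,move R,goto A. Now: state=A, head=1, tape[-2..2]=01100 (head:    ^)
Step 4: in state A at pos 1, read 0 -> (A,0)->write 1,move L,goto B. Now: state=B, head=0, tape[-2..2]=01110 (head:   ^)
Step 5: in state B at pos 0, read 1 -> (B,1)->write 1,move R,goto H. Now: state=H, head=1, tape[-2..2]=01110 (head:    ^)

Answer: 111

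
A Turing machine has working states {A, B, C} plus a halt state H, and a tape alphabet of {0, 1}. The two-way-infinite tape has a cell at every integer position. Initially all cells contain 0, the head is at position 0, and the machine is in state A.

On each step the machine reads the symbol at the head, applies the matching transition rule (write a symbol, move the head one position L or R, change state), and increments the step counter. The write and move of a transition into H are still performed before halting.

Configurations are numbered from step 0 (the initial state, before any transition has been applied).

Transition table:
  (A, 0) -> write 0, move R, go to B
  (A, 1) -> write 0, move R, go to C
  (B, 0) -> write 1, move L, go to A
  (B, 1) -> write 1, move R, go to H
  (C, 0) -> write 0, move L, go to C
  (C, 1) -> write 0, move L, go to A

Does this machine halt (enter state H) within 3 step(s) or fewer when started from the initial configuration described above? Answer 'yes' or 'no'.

Answer: no

Derivation:
Step 1: in state A at pos 0, read 0 -> (A,0)->write 0,move R,goto B. Now: state=B, head=1, tape[-1..2]=0000 (head:   ^)
Step 2: in state B at pos 1, read 0 -> (B,0)->write 1,move L,goto A. Now: state=A, head=0, tape[-1..2]=0010 (head:  ^)
Step 3: in state A at pos 0, read 0 -> (A,0)->write 0,move R,goto B. Now: state=B, head=1, tape[-1..2]=0010 (head:   ^)
After 3 step(s): state = B (not H) -> not halted within 3 -> no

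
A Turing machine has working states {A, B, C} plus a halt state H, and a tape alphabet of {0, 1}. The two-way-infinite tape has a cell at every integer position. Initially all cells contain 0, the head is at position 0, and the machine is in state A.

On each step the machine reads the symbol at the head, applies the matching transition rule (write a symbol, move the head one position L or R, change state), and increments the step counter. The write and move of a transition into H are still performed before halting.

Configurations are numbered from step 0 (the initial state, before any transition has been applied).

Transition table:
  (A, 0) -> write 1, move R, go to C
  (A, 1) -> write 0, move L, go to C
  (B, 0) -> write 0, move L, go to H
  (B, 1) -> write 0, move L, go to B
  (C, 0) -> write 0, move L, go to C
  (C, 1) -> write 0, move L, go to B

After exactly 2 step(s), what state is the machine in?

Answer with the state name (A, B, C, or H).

Answer: C

Derivation:
Step 1: in state A at pos 0, read 0 -> (A,0)->write 1,move R,goto C. Now: state=C, head=1, tape[-1..2]=0100 (head:   ^)
Step 2: in state C at pos 1, read 0 -> (C,0)->write 0,move L,goto C. Now: state=C, head=0, tape[-1..2]=0100 (head:  ^)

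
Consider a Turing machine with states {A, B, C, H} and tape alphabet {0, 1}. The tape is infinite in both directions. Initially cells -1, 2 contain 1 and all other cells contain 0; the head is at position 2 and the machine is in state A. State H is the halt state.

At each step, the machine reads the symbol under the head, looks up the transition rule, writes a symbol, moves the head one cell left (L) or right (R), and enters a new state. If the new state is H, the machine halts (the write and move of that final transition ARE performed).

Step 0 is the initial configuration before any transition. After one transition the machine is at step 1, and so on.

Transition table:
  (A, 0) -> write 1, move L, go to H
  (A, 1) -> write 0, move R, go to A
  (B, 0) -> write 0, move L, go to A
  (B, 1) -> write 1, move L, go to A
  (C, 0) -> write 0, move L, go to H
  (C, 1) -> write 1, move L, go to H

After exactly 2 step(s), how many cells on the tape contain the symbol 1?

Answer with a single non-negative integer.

Step 1: in state A at pos 2, read 1 -> (A,1)->write 0,move R,goto A. Now: state=A, head=3, tape[-2..4]=0100000 (head:      ^)
Step 2: in state A at pos 3, read 0 -> (A,0)->write 1,move L,goto H. Now: state=H, head=2, tape[-2..4]=0100010 (head:     ^)
Cells containing 1 after step 2: {-1, 3} -> 2 cell(s)

Answer: 2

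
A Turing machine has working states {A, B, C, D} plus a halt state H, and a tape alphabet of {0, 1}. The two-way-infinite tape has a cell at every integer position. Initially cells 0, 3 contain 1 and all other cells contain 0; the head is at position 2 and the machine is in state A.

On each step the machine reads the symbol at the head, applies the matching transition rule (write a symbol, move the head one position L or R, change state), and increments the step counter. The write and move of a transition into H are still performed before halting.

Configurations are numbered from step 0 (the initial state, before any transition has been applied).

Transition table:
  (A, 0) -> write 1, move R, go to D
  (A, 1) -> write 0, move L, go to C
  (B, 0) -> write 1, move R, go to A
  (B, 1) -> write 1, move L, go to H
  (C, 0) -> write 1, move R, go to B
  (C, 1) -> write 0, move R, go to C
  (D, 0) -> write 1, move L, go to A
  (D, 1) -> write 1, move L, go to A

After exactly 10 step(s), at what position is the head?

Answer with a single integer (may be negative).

Answer: 6

Derivation:
Step 1: in state A at pos 2, read 0 -> (A,0)->write 1,move R,goto D. Now: state=D, head=3, tape[-1..4]=010110 (head:     ^)
Step 2: in state D at pos 3, read 1 -> (D,1)->write 1,move L,goto A. Now: state=A, head=2, tape[-1..4]=010110 (head:    ^)
Step 3: in state A at pos 2, read 1 -> (A,1)->write 0,move L,goto C. Now: state=C, head=1, tape[-1..4]=010010 (head:   ^)
Step 4: in state C at pos 1, read 0 -> (C,0)->write 1,move R,goto B. Now: state=B, head=2, tape[-1..4]=011010 (head:    ^)
Step 5: in state B at pos 2, read 0 -> (B,0)->write 1,move R,goto A. Now: state=A, head=3, tape[-1..4]=011110 (head:     ^)
Step 6: in state A at pos 3, read 1 -> (A,1)->write 0,move L,goto C. Now: state=C, head=2, tape[-1..4]=011100 (head:    ^)
Step 7: in state C at pos 2, read 1 -> (C,1)->write 0,move R,goto C. Now: state=C, head=3, tape[-1..4]=011000 (head:     ^)
Step 8: in state C at pos 3, read 0 -> (C,0)->write 1,move R,goto B. Now: state=B, head=4, tape[-1..5]=0110100 (head:      ^)
Step 9: in state B at pos 4, read 0 -> (B,0)->write 1,move R,goto A. Now: state=A, head=5, tape[-1..6]=01101100 (head:       ^)
Step 10: in state A at pos 5, read 0 -> (A,0)->write 1,move R,goto D. Now: state=D, head=6, tape[-1..7]=011011100 (head:        ^)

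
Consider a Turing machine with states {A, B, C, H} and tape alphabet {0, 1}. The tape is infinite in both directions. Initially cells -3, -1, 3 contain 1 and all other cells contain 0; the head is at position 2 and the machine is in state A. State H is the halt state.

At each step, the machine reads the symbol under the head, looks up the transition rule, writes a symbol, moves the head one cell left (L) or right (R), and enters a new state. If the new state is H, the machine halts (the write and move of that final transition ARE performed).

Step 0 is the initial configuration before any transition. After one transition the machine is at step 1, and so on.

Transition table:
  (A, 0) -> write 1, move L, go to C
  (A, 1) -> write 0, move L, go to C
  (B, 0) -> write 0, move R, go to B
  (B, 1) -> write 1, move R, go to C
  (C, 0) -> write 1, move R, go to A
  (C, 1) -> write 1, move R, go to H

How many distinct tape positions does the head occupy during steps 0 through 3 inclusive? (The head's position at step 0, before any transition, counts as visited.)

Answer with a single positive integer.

Step 1: in state A at pos 2, read 0 -> (A,0)->write 1,move L,goto C. Now: state=C, head=1, tape[-4..4]=010100110 (head:      ^)
Step 2: in state C at pos 1, read 0 -> (C,0)->write 1,move R,goto A. Now: state=A, head=2, tape[-4..4]=010101110 (head:       ^)
Step 3: in state A at pos 2, read 1 -> (A,1)->write 0,move L,goto C. Now: state=C, head=1, tape[-4..4]=010101010 (head:      ^)
Head positions at steps 0..3: starting at 2, distinct positions visited = {1, 2} -> 2 position(s)

Answer: 2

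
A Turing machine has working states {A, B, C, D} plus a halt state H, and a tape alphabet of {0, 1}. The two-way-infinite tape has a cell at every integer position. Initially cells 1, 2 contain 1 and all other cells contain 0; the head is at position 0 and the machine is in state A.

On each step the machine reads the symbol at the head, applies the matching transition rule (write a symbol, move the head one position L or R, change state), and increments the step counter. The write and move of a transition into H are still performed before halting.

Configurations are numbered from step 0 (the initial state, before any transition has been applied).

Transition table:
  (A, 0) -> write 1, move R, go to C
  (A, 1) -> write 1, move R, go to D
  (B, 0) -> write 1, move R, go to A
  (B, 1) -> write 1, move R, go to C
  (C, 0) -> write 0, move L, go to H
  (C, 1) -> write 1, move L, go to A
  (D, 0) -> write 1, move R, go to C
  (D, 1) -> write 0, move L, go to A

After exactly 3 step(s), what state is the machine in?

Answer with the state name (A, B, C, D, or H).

Step 1: in state A at pos 0, read 0 -> (A,0)->write 1,move R,goto C. Now: state=C, head=1, tape[-1..3]=01110 (head:   ^)
Step 2: in state C at pos 1, read 1 -> (C,1)->write 1,move L,goto A. Now: state=A, head=0, tape[-1..3]=01110 (head:  ^)
Step 3: in state A at pos 0, read 1 -> (A,1)->write 1,move R,goto D. Now: state=D, head=1, tape[-1..3]=01110 (head:   ^)

Answer: D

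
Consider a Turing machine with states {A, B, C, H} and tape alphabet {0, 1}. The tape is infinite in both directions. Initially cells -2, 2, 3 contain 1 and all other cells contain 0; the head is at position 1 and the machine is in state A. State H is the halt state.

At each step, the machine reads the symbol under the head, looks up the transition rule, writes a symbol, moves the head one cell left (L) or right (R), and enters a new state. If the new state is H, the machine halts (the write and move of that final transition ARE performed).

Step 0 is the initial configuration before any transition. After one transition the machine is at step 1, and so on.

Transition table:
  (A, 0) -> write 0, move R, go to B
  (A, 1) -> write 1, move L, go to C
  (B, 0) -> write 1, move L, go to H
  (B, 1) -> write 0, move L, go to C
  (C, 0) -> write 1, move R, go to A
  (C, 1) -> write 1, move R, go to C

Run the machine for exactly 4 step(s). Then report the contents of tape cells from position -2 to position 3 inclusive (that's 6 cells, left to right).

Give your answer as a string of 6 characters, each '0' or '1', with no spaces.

Step 1: in state A at pos 1, read 0 -> (A,0)->write 0,move R,goto B. Now: state=B, head=2, tape[-3..4]=01000110 (head:      ^)
Step 2: in state B at pos 2, read 1 -> (B,1)->write 0,move L,goto C. Now: state=C, head=1, tape[-3..4]=01000010 (head:     ^)
Step 3: in state C at pos 1, read 0 -> (C,0)->write 1,move R,goto A. Now: state=A, head=2, tape[-3..4]=01001010 (head:      ^)
Step 4: in state A at pos 2, read 0 -> (A,0)->write 0,move R,goto B. Now: state=B, head=3, tape[-3..4]=01001010 (head:       ^)

Answer: 100101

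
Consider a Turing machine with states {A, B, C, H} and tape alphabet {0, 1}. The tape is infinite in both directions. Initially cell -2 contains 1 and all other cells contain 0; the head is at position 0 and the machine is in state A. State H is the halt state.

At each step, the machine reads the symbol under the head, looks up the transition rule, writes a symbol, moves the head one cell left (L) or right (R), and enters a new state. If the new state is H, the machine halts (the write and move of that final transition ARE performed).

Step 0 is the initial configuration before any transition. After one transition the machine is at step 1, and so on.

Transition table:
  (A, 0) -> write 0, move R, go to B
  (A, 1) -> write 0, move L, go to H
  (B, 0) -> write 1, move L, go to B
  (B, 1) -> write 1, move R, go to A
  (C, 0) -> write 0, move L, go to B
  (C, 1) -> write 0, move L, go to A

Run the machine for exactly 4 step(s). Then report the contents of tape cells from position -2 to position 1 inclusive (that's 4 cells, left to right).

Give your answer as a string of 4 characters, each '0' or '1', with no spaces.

Answer: 1111

Derivation:
Step 1: in state A at pos 0, read 0 -> (A,0)->write 0,move R,goto B. Now: state=B, head=1, tape[-3..2]=010000 (head:     ^)
Step 2: in state B at pos 1, read 0 -> (B,0)->write 1,move L,goto B. Now: state=B, head=0, tape[-3..2]=010010 (head:    ^)
Step 3: in state B at pos 0, read 0 -> (B,0)->write 1,move L,goto B. Now: state=B, head=-1, tape[-3..2]=010110 (head:   ^)
Step 4: in state B at pos -1, read 0 -> (B,0)->write 1,move L,goto B. Now: state=B, head=-2, tape[-3..2]=011110 (head:  ^)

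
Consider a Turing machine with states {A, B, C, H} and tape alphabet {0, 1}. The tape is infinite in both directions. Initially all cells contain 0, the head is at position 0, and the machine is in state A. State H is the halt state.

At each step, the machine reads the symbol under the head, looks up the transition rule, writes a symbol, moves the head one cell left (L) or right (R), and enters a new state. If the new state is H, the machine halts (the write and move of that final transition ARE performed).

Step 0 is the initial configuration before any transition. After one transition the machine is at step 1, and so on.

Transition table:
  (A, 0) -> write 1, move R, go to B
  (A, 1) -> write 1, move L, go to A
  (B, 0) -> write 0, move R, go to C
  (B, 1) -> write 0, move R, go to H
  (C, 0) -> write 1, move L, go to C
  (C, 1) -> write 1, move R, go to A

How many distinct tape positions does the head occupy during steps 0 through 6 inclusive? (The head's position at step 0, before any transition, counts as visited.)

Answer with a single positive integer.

Step 1: in state A at pos 0, read 0 -> (A,0)->write 1,move R,goto B. Now: state=B, head=1, tape[-1..2]=0100 (head:   ^)
Step 2: in state B at pos 1, read 0 -> (B,0)->write 0,move R,goto C. Now: state=C, head=2, tape[-1..3]=01000 (head:    ^)
Step 3: in state C at pos 2, read 0 -> (C,0)->write 1,move L,goto C. Now: state=C, head=1, tape[-1..3]=01010 (head:   ^)
Step 4: in state C at pos 1, read 0 -> (C,0)->write 1,move L,goto C. Now: state=C, head=0, tape[-1..3]=01110 (head:  ^)
Step 5: in state C at pos 0, read 1 -> (C,1)->write 1,move R,goto A. Now: state=A, head=1, tape[-1..3]=01110 (head:   ^)
Step 6: in state A at pos 1, read 1 -> (A,1)->write 1,move L,goto A. Now: state=A, head=0, tape[-1..3]=01110 (head:  ^)
Head positions at steps 0..6: starting at 0, distinct positions visited = {0, 1, 2} -> 3 position(s)

Answer: 3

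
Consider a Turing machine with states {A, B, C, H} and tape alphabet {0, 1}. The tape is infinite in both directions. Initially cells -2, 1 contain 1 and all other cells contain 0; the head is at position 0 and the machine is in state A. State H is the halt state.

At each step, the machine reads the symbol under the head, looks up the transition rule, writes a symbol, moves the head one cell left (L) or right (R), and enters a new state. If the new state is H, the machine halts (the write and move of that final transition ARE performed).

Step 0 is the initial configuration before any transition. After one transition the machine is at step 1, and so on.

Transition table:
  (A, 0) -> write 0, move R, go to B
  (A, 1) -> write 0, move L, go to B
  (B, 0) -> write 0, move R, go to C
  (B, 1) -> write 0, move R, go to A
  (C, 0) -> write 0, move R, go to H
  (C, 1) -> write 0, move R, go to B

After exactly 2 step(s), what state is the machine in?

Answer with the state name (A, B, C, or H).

Step 1: in state A at pos 0, read 0 -> (A,0)->write 0,move R,goto B. Now: state=B, head=1, tape[-3..2]=010010 (head:     ^)
Step 2: in state B at pos 1, read 1 -> (B,1)->write 0,move R,goto A. Now: state=A, head=2, tape[-3..3]=0100000 (head:      ^)

Answer: A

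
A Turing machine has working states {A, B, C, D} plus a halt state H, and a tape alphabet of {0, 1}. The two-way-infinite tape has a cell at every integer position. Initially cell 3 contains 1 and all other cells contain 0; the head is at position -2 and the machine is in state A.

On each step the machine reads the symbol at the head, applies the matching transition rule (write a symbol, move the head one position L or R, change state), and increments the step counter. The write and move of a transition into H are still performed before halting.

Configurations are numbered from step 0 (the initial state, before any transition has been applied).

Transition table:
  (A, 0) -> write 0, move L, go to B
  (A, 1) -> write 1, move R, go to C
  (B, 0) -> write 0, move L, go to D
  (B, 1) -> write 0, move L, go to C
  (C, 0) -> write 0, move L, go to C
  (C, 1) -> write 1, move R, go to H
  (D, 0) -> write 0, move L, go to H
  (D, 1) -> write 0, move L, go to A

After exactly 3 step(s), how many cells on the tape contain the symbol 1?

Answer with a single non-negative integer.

Step 1: in state A at pos -2, read 0 -> (A,0)->write 0,move L,goto B. Now: state=B, head=-3, tape[-4..4]=000000010 (head:  ^)
Step 2: in state B at pos -3, read 0 -> (B,0)->write 0,move L,goto D. Now: state=D, head=-4, tape[-5..4]=0000000010 (head:  ^)
Step 3: in state D at pos -4, read 0 -> (D,0)->write 0,move L,goto H. Now: state=H, head=-5, tape[-6..4]=00000000010 (head:  ^)
Cells containing 1 after step 3: {3} -> 1 cell(s)

Answer: 1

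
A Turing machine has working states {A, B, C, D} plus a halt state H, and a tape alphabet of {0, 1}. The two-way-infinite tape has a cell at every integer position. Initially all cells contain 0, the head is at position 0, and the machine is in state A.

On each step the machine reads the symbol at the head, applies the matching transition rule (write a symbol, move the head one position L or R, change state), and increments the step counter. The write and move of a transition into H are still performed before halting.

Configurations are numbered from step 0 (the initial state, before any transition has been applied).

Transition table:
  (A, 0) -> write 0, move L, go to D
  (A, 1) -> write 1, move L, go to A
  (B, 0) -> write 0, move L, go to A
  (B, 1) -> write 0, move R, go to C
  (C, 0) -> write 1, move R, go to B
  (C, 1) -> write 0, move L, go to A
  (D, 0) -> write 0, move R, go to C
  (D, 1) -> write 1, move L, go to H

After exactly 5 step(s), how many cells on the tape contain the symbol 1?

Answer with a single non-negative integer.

Step 1: in state A at pos 0, read 0 -> (A,0)->write 0,move L,goto D. Now: state=D, head=-1, tape[-2..1]=0000 (head:  ^)
Step 2: in state D at pos -1, read 0 -> (D,0)->write 0,move R,goto C. Now: state=C, head=0, tape[-2..1]=0000 (head:   ^)
Step 3: in state C at pos 0, read 0 -> (C,0)->write 1,move R,goto B. Now: state=B, head=1, tape[-2..2]=00100 (head:    ^)
Step 4: in state B at pos 1, read 0 -> (B,0)->write 0,move L,goto A. Now: state=A, head=0, tape[-2..2]=00100 (head:   ^)
Step 5: in state A at pos 0, read 1 -> (A,1)->write 1,move L,goto A. Now: state=A, head=-1, tape[-2..2]=00100 (head:  ^)
Cells containing 1 after step 5: {0} -> 1 cell(s)

Answer: 1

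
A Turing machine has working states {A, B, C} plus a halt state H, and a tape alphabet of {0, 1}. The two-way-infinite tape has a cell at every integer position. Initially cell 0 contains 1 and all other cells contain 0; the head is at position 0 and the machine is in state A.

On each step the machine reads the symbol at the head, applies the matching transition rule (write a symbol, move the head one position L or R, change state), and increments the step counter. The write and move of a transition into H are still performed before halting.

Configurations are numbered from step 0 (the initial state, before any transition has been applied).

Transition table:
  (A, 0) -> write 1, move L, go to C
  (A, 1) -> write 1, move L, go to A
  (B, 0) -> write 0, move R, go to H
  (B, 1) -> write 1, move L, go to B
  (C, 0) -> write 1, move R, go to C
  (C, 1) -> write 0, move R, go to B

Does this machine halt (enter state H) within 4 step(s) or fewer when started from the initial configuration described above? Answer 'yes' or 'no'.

Step 1: in state A at pos 0, read 1 -> (A,1)->write 1,move L,goto A. Now: state=A, head=-1, tape[-2..1]=0010 (head:  ^)
Step 2: in state A at pos -1, read 0 -> (A,0)->write 1,move L,goto C. Now: state=C, head=-2, tape[-3..1]=00110 (head:  ^)
Step 3: in state C at pos -2, read 0 -> (C,0)->write 1,move R,goto C. Now: state=C, head=-1, tape[-3..1]=01110 (head:   ^)
Step 4: in state C at pos -1, read 1 -> (C,1)->write 0,move R,goto B. Now: state=B, head=0, tape[-3..1]=01010 (head:    ^)
After 4 step(s): state = B (not H) -> not halted within 4 -> no

Answer: no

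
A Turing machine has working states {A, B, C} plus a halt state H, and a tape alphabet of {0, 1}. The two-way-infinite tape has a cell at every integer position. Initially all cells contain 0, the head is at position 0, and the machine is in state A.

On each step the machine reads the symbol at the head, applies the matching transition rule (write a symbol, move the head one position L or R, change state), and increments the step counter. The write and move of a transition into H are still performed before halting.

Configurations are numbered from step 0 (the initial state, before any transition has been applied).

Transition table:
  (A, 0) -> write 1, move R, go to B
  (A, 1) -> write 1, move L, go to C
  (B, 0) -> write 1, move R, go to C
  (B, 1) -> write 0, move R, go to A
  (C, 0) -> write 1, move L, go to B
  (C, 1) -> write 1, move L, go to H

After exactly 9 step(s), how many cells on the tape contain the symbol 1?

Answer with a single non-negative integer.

Step 1: in state A at pos 0, read 0 -> (A,0)->write 1,move R,goto B. Now: state=B, head=1, tape[-1..2]=0100 (head:   ^)
Step 2: in state B at pos 1, read 0 -> (B,0)->write 1,move R,goto C. Now: state=C, head=2, tape[-1..3]=01100 (head:    ^)
Step 3: in state C at pos 2, read 0 -> (C,0)->write 1,move L,goto B. Now: state=B, head=1, tape[-1..3]=01110 (head:   ^)
Step 4: in state B at pos 1, read 1 -> (B,1)->write 0,move R,goto A. Now: state=A, head=2, tape[-1..3]=01010 (head:    ^)
Step 5: in state A at pos 2, read 1 -> (A,1)->write 1,move L,goto C. Now: state=C, head=1, tape[-1..3]=01010 (head:   ^)
Step 6: in state C at pos 1, read 0 -> (C,0)->write 1,move L,goto B. Now: state=B, head=0, tape[-1..3]=01110 (head:  ^)
Step 7: in state B at pos 0, read 1 -> (B,1)->write 0,move R,goto A. Now: state=A, head=1, tape[-1..3]=00110 (head:   ^)
Step 8: in state A at pos 1, read 1 -> (A,1)->write 1,move L,goto C. Now: state=C, head=0, tape[-1..3]=00110 (head:  ^)
Step 9: in state C at pos 0, read 0 -> (C,0)->write 1,move L,goto B. Now: state=B, head=-1, tape[-2..3]=001110 (head:  ^)
Cells containing 1 after step 9: {0, 1, 2} -> 3 cell(s)

Answer: 3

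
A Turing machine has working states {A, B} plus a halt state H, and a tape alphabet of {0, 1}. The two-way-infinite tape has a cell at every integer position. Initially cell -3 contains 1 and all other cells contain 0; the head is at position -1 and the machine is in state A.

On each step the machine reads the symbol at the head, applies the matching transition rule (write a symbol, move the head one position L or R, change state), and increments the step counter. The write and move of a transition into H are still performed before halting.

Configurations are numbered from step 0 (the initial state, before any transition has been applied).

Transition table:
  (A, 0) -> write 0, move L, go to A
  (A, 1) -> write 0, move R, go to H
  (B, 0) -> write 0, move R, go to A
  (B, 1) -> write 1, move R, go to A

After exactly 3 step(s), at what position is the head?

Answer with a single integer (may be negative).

Answer: -2

Derivation:
Step 1: in state A at pos -1, read 0 -> (A,0)->write 0,move L,goto A. Now: state=A, head=-2, tape[-4..0]=01000 (head:   ^)
Step 2: in state A at pos -2, read 0 -> (A,0)->write 0,move L,goto A. Now: state=A, head=-3, tape[-4..0]=01000 (head:  ^)
Step 3: in state A at pos -3, read 1 -> (A,1)->write 0,move R,goto H. Now: state=H, head=-2, tape[-4..0]=00000 (head:   ^)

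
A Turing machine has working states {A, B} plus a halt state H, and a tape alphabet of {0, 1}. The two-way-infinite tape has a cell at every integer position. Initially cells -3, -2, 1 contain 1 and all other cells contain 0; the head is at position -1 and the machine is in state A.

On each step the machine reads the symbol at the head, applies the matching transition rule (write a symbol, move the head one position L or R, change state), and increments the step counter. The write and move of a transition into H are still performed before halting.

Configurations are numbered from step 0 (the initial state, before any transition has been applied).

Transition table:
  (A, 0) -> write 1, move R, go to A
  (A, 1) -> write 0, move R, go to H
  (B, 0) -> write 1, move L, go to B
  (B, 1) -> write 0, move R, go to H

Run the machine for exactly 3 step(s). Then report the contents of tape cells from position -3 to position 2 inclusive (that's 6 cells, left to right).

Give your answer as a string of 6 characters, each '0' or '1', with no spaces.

Answer: 111100

Derivation:
Step 1: in state A at pos -1, read 0 -> (A,0)->write 1,move R,goto A. Now: state=A, head=0, tape[-4..2]=0111010 (head:     ^)
Step 2: in state A at pos 0, read 0 -> (A,0)->write 1,move R,goto A. Now: state=A, head=1, tape[-4..2]=0111110 (head:      ^)
Step 3: in state A at pos 1, read 1 -> (A,1)->write 0,move R,goto H. Now: state=H, head=2, tape[-4..3]=01111000 (head:       ^)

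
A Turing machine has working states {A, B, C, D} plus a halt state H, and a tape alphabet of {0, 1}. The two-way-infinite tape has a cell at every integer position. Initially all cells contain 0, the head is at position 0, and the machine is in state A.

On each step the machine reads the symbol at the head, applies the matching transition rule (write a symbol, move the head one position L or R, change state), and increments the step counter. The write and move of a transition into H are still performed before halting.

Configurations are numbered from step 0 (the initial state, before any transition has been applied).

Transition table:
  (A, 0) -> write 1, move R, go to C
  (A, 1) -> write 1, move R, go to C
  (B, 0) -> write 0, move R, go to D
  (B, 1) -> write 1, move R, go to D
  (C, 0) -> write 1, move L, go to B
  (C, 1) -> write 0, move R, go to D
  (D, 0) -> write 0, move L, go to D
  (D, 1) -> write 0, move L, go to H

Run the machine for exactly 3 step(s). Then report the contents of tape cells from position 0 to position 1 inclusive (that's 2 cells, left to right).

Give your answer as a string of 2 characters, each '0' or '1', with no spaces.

Step 1: in state A at pos 0, read 0 -> (A,0)->write 1,move R,goto C. Now: state=C, head=1, tape[-1..2]=0100 (head:   ^)
Step 2: in state C at pos 1, read 0 -> (C,0)->write 1,move L,goto B. Now: state=B, head=0, tape[-1..2]=0110 (head:  ^)
Step 3: in state B at pos 0, read 1 -> (B,1)->write 1,move R,goto D. Now: state=D, head=1, tape[-1..2]=0110 (head:   ^)

Answer: 11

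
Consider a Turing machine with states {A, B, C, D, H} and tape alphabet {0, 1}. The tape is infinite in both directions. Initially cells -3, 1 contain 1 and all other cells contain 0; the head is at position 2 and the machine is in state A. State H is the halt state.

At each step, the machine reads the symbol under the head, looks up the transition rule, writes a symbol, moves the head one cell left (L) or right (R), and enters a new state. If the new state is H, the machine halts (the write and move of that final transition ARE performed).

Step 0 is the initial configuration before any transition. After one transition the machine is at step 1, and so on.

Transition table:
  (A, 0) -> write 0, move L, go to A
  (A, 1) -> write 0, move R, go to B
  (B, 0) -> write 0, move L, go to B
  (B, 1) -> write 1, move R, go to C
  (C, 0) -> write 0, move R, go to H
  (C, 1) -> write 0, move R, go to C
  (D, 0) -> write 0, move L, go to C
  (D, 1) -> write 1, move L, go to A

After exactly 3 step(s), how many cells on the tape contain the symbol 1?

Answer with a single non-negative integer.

Answer: 1

Derivation:
Step 1: in state A at pos 2, read 0 -> (A,0)->write 0,move L,goto A. Now: state=A, head=1, tape[-4..3]=01000100 (head:      ^)
Step 2: in state A at pos 1, read 1 -> (A,1)->write 0,move R,goto B. Now: state=B, head=2, tape[-4..3]=01000000 (head:       ^)
Step 3: in state B at pos 2, read 0 -> (B,0)->write 0,move L,goto B. Now: state=B, head=1, tape[-4..3]=01000000 (head:      ^)
Cells containing 1 after step 3: {-3} -> 1 cell(s)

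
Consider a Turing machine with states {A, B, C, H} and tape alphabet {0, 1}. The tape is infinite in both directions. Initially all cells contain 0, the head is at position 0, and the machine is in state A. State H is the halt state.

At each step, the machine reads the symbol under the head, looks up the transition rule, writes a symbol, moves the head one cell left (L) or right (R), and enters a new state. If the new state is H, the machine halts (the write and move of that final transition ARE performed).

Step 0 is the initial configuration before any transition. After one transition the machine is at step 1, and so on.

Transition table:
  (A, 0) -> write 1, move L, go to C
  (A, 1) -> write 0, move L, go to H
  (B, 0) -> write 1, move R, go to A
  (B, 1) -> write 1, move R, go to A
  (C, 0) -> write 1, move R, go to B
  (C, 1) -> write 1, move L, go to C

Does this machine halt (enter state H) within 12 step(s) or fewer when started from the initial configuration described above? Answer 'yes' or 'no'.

Step 1: in state A at pos 0, read 0 -> (A,0)->write 1,move L,goto C. Now: state=C, head=-1, tape[-2..1]=0010 (head:  ^)
Step 2: in state C at pos -1, read 0 -> (C,0)->write 1,move R,goto B. Now: state=B, head=0, tape[-2..1]=0110 (head:   ^)
Step 3: in state B at pos 0, read 1 -> (B,1)->write 1,move R,goto A. Now: state=A, head=1, tape[-2..2]=01100 (head:    ^)
Step 4: in state A at pos 1, read 0 -> (A,0)->write 1,move L,goto C. Now: state=C, head=0, tape[-2..2]=01110 (head:   ^)
Step 5: in state C at pos 0, read 1 -> (C,1)->write 1,move L,goto C. Now: state=C, head=-1, tape[-2..2]=01110 (head:  ^)
Step 6: in state C at pos -1, read 1 -> (C,1)->write 1,move L,goto C. Now: state=C, head=-2, tape[-3..2]=001110 (head:  ^)
Step 7: in state C at pos -2, read 0 -> (C,0)->write 1,move R,goto B. Now: state=B, head=-1, tape[-3..2]=011110 (head:   ^)
Step 8: in state B at pos -1, read 1 -> (B,1)->write 1,move R,goto A. Now: state=A, head=0, tape[-3..2]=011110 (head:    ^)
Step 9: in state A at pos 0, read 1 -> (A,1)->write 0,move L,goto H. Now: state=H, head=-1, tape[-3..2]=011010 (head:   ^)
State H reached at step 9; 9 <= 12 -> yes

Answer: yes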